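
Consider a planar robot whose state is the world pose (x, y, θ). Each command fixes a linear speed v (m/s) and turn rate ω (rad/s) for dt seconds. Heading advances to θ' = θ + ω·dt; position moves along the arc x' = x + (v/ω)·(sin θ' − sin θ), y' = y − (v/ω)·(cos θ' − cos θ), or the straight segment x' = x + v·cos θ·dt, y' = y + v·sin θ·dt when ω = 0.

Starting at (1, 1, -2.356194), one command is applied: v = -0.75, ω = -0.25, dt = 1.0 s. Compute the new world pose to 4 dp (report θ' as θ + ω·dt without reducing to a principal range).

(1.5908, 1.4589, -2.6062)

θ' = -2.3562 + -0.25·1.0 = -2.6062
R = v/ω = -0.75/-0.25 = 3.0000
x' = 1 + 3.0000·(sin -2.6062 − sin -2.3562) = 1.5908
y' = 1 − 3.0000·(cos -2.6062 − cos -2.3562) = 1.4589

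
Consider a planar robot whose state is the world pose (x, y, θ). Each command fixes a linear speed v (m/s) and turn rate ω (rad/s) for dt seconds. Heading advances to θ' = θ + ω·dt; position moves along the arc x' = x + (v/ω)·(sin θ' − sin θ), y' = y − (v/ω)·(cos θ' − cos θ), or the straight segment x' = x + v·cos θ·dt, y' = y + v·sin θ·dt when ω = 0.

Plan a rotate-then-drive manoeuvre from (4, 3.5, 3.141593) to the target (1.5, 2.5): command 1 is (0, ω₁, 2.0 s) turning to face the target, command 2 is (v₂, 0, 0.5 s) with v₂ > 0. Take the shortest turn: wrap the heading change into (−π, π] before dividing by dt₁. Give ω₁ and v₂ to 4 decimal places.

heading to target = atan2(2.5−3.5, 1.5−4) = -2.7611
Δθ = wrap(-2.7611 − 3.1416) = 0.3805; ω₁ = Δθ/dt₁ = 0.1903
distance = √((1.5−4)² + (2.5−3.5)²) = 2.6926; v₂ = distance/dt₂ = 5.3852

ω₁ = 0.1903, v₂ = 5.3852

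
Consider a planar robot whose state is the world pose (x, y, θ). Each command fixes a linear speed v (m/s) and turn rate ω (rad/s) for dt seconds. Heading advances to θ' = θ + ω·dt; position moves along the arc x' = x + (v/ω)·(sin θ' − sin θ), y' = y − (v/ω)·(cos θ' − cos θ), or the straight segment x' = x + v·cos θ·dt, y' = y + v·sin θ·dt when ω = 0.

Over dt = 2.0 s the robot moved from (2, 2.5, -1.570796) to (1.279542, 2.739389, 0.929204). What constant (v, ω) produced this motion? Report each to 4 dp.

v = -0.5000, ω = 1.2500

Δθ = 0.929204 − -1.570796 = 2.500000
ω = Δθ/dt = 2.500000/2.0 = 1.2500
R = Δx/(sin θ' − sin θ) = -0.4000
v = R·ω = -0.4000·1.2500 = -0.5000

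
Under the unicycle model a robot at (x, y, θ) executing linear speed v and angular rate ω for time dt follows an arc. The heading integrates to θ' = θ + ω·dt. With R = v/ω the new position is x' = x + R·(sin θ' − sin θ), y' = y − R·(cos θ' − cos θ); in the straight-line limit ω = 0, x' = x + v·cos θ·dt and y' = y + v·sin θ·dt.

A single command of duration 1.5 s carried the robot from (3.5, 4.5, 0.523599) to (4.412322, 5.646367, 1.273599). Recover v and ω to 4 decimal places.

Δθ = 1.273599 − 0.523599 = 0.750000
ω = Δθ/dt = 0.750000/1.5 = 0.5000
R = −Δy/(cos θ' − cos θ) = 2.0000
v = R·ω = 2.0000·0.5000 = 1.0000

v = 1.0000, ω = 0.5000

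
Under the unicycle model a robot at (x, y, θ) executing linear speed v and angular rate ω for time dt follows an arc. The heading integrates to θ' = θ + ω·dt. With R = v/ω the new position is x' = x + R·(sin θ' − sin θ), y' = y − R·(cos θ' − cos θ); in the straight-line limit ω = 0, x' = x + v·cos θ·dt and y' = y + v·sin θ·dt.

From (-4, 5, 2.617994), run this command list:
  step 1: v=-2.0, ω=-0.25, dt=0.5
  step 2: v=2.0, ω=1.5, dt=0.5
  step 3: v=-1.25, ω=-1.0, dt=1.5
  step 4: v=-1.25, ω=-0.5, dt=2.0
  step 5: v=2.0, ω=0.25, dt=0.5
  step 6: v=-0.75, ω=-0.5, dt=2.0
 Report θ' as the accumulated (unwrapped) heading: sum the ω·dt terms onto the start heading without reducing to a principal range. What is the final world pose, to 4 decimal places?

(-4.1713, 1.6156, -0.1320)

step 1: θ'=2.4930 (R=8.0000) → pose (-3.1674, 4.4472, 2.4930)
step 2: θ'=3.2430 (R=1.3333) → pose (-4.1078, 4.7112, 3.2430)
step 3: θ'=1.7430 (R=1.2500) → pose (-2.7498, 3.6818, 1.7430)
step 4: θ'=0.7430 (R=2.5000) → pose (-3.5216, 1.4123, 0.7430)
step 5: θ'=0.8680 (R=8.0000) → pose (-2.8293, 2.1330, 0.8680)
step 6: θ'=-0.1320 (R=1.5000) → pose (-4.1713, 1.6156, -0.1320)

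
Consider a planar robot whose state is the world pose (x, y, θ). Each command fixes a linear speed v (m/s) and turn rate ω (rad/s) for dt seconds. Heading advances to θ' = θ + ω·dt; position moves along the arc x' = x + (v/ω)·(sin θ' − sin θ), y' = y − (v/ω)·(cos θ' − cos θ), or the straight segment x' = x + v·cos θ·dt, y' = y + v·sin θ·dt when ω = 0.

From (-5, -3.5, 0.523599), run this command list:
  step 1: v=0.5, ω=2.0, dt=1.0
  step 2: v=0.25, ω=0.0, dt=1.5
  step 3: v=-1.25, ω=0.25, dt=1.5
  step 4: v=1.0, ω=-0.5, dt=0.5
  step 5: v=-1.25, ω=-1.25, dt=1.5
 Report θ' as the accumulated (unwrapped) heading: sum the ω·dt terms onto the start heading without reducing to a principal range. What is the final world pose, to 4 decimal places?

(-3.8317, -5.0573, 0.7736)

step 1: θ'=2.5236 (R=0.2500) → pose (-4.9801, -3.0797, 2.5236)
step 2: θ'=2.5236 (straight) → pose (-5.2858, -2.8625, 2.5236)
step 3: θ'=2.8986 (R=-5.0000) → pose (-3.5918, -3.6404, 2.8986)
step 4: θ'=2.6486 (R=-2.0000) → pose (-4.0571, -3.4610, 2.6486)
step 5: θ'=0.7736 (R=1.0000) → pose (-3.8317, -5.0573, 0.7736)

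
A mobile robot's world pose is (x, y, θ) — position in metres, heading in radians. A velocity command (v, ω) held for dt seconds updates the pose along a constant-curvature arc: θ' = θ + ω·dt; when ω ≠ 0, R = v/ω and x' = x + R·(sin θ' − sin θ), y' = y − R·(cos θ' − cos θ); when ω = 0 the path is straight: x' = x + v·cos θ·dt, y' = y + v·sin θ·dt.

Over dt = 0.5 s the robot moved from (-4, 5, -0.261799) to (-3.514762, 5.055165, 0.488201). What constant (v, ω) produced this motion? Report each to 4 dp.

Δθ = 0.488201 − -0.261799 = 0.750000
ω = Δθ/dt = 0.750000/0.5 = 1.5000
R = Δx/(sin θ' − sin θ) = 0.6667
v = R·ω = 0.6667·1.5000 = 1.0000

v = 1.0000, ω = 1.5000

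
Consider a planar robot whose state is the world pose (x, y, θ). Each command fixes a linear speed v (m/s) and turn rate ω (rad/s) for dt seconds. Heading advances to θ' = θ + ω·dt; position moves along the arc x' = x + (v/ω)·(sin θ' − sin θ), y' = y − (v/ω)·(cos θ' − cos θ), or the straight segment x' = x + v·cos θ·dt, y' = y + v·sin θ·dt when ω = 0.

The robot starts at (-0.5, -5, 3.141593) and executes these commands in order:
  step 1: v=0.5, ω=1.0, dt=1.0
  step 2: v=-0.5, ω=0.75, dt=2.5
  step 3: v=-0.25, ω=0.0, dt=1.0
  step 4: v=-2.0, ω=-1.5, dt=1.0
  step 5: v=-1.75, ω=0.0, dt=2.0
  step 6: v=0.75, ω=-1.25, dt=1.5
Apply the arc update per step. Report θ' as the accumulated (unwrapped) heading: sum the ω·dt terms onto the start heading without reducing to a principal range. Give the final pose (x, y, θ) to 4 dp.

(-2.6991, 0.4083, 2.6416)

step 1: θ'=4.1416 (R=0.5000) → pose (-0.9207, -5.2298, 4.1416)
step 2: θ'=6.0166 (R=-0.6667) → pose (-1.3061, -4.2265, 6.0166)
step 3: θ'=6.0166 (straight) → pose (-1.5473, -4.1607, 6.0166)
step 4: θ'=4.5166 (R=1.3333) → pose (-2.5039, -2.6150, 4.5166)
step 5: θ'=4.5166 (straight) → pose (-1.8229, 0.8181, 4.5166)
step 6: θ'=2.6416 (R=-0.6000) → pose (-2.6991, 0.4083, 2.6416)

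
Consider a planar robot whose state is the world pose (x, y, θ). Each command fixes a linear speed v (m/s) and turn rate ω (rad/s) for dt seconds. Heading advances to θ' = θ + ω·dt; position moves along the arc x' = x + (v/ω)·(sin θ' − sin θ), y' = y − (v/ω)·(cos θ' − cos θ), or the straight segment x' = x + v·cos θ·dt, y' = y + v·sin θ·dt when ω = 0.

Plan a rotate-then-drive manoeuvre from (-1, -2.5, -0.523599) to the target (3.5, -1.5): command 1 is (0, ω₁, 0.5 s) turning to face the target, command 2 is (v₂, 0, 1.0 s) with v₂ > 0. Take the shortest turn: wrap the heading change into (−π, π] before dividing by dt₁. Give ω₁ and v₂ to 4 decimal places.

heading to target = atan2(-1.5−-2.5, 3.5−-1) = 0.2187
Δθ = wrap(0.2187 − -0.5236) = 0.7423; ω₁ = Δθ/dt₁ = 1.4845
distance = √((3.5−-1)² + (-1.5−-2.5)²) = 4.6098; v₂ = distance/dt₂ = 4.6098

ω₁ = 1.4845, v₂ = 4.6098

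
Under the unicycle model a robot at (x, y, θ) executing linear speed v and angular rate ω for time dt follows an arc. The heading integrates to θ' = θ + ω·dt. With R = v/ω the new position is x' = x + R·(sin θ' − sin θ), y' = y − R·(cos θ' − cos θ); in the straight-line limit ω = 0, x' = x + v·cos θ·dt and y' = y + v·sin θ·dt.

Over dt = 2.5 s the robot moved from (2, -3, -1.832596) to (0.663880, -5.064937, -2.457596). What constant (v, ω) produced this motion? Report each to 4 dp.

Δθ = -2.457596 − -1.832596 = -0.625000
ω = Δθ/dt = -0.625000/2.5 = -0.2500
R = −Δy/(cos θ' − cos θ) = -4.0000
v = R·ω = -4.0000·-0.2500 = 1.0000

v = 1.0000, ω = -0.2500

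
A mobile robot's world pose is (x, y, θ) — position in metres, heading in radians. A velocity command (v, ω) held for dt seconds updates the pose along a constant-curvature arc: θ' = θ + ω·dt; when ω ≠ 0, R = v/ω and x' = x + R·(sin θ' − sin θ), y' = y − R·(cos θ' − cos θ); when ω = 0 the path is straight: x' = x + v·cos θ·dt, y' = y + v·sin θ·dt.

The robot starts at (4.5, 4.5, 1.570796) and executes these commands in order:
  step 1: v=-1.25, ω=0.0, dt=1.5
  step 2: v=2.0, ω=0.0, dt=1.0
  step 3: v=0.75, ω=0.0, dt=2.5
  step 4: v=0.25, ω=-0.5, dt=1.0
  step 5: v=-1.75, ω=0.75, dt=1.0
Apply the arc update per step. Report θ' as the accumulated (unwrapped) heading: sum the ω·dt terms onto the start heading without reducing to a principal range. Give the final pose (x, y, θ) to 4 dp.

(4.3481, 5.0438, 1.8208)

step 1: θ'=1.5708 (straight) → pose (4.5000, 2.6250, 1.5708)
step 2: θ'=1.5708 (straight) → pose (4.5000, 4.6250, 1.5708)
step 3: θ'=1.5708 (straight) → pose (4.5000, 6.5000, 1.5708)
step 4: θ'=1.0708 (R=-0.5000) → pose (4.5612, 6.7397, 1.0708)
step 5: θ'=1.8208 (R=-2.3333) → pose (4.3481, 5.0438, 1.8208)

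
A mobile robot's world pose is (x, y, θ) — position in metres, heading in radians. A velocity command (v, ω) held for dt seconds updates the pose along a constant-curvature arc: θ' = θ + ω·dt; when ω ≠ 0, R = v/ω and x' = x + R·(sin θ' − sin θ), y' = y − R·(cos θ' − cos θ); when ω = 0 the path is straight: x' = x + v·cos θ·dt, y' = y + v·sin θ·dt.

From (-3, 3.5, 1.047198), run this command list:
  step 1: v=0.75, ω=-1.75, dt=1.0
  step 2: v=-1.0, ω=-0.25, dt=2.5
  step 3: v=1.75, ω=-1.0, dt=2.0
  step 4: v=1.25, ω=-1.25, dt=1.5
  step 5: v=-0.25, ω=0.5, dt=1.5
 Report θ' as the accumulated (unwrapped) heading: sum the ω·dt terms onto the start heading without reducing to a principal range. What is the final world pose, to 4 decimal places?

step 1: θ'=-0.7028 (R=-0.4286) → pose (-2.3518, 3.6127, -0.7028)
step 2: θ'=-1.3278 (R=4.0000) → pose (-3.6489, 5.7024, -1.3278)
step 3: θ'=-3.3278 (R=-1.7500) → pose (-5.6715, 3.5616, -3.3278)
step 4: θ'=-5.2028 (R=-1.0000) → pose (-6.3685, 5.0153, -5.2028)
step 5: θ'=-4.4528 (R=-0.5000) → pose (-6.4106, 4.6515, -4.4528)

(-6.4106, 4.6515, -4.4528)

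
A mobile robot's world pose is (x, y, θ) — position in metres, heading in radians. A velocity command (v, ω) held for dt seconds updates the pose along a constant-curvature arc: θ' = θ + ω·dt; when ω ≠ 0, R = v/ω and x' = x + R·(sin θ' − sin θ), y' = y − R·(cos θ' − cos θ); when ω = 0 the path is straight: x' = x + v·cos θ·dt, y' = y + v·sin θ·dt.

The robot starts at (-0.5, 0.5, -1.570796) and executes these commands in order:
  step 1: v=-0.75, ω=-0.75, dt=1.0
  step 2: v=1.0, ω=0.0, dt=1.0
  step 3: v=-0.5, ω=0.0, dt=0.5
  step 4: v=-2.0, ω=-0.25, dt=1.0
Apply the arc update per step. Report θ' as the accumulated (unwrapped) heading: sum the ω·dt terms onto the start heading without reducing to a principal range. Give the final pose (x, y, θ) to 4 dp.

(0.7882, 1.9115, -2.5708)

step 1: θ'=-2.3208 (R=1.0000) → pose (-0.2317, 1.1816, -2.3208)
step 2: θ'=-2.3208 (straight) → pose (-0.9133, 0.4499, -2.3208)
step 3: θ'=-2.3208 (straight) → pose (-0.7429, 0.6329, -2.3208)
step 4: θ'=-2.5708 (R=8.0000) → pose (0.7882, 1.9115, -2.5708)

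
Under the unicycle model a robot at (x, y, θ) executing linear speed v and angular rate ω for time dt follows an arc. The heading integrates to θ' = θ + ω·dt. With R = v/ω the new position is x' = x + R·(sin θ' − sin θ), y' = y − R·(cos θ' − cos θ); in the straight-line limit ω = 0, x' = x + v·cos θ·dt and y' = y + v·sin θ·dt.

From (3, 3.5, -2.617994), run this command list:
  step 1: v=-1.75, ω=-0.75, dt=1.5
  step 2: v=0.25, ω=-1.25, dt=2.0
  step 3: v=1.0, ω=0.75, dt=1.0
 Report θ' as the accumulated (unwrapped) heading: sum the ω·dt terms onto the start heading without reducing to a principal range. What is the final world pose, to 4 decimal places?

step 1: θ'=-3.7430 (R=2.3333) → pose (5.4869, 3.4032, -3.7430)
step 2: θ'=-6.2430 (R=-0.2000) → pose (5.5920, 3.7680, -6.2430)
step 3: θ'=-5.4930 (R=1.3333) → pose (6.4857, 4.1619, -5.4930)

(6.4857, 4.1619, -5.4930)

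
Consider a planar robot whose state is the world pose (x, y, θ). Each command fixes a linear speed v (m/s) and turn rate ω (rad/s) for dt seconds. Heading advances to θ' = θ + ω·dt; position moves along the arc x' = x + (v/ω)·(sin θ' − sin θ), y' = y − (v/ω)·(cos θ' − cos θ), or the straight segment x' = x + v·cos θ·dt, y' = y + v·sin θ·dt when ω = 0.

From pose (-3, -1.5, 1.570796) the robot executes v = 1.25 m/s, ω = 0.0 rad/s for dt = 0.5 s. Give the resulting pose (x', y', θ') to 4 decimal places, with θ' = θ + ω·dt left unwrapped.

θ' = 1.5708 + 0.0·0.5 = 1.5708
ω = 0 → straight: x' = -3 + 1.25·cos(1.5708)·0.5 = -3.0000
y' = -1.5 + 1.25·sin(1.5708)·0.5 = -0.8750

(-3.0000, -0.8750, 1.5708)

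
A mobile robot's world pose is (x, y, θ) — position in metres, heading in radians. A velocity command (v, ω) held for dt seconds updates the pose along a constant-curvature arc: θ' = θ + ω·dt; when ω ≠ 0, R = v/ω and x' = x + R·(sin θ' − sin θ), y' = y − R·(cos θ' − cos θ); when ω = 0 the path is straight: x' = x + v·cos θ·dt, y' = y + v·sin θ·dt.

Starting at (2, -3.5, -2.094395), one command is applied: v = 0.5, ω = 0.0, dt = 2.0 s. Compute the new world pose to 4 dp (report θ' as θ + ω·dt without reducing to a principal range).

(1.5000, -4.3660, -2.0944)

θ' = -2.0944 + 0.0·2.0 = -2.0944
ω = 0 → straight: x' = 2 + 0.5·cos(-2.0944)·2.0 = 1.5000
y' = -3.5 + 0.5·sin(-2.0944)·2.0 = -4.3660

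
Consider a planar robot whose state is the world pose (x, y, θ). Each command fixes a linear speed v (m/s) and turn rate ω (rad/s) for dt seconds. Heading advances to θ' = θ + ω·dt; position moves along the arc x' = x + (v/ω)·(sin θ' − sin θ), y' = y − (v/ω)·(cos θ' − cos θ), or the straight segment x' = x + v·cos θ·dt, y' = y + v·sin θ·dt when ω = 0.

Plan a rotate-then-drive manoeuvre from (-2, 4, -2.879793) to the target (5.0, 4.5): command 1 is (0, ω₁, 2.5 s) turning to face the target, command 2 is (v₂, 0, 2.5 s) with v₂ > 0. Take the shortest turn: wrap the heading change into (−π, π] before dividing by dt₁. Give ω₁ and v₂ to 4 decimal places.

ω₁ = 1.1804, v₂ = 2.8071

heading to target = atan2(4.5−4, 5−-2) = 0.0713
Δθ = wrap(0.0713 − -2.8798) = 2.9511; ω₁ = Δθ/dt₁ = 1.1804
distance = √((5−-2)² + (4.5−4)²) = 7.0178; v₂ = distance/dt₂ = 2.8071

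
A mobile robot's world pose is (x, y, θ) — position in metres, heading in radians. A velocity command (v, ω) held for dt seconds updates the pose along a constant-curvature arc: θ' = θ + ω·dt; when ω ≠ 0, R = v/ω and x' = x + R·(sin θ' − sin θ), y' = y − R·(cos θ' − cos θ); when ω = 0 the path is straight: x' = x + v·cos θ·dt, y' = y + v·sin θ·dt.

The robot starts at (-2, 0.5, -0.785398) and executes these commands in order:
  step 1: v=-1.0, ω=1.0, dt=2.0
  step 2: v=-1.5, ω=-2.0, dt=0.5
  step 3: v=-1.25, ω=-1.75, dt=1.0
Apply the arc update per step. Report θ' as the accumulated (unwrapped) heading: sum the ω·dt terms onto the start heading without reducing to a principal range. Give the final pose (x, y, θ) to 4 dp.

(-5.0535, 0.3430, -1.5354)

step 1: θ'=1.2146 (R=-1.0000) → pose (-3.6443, 0.1416, 1.2146)
step 2: θ'=0.2146 (R=0.7500) → pose (-4.1875, -0.3297, 0.2146)
step 3: θ'=-1.5354 (R=0.7143) → pose (-5.0535, 0.3430, -1.5354)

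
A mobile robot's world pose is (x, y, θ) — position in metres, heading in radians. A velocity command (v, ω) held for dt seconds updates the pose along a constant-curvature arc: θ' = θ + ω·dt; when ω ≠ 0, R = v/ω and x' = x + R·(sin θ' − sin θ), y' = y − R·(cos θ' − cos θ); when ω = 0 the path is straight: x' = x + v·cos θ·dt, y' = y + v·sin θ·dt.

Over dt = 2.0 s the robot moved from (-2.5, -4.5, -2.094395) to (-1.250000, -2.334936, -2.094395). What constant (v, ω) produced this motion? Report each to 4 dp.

Δθ = -2.094395 − -2.094395 = 0.000000
ω = Δθ/dt = 0.000000/2.0 = 0.0000
ω = 0 → v = (Δx·cos θ + Δy·sin θ)/dt = -1.2500

v = -1.2500, ω = 0.0000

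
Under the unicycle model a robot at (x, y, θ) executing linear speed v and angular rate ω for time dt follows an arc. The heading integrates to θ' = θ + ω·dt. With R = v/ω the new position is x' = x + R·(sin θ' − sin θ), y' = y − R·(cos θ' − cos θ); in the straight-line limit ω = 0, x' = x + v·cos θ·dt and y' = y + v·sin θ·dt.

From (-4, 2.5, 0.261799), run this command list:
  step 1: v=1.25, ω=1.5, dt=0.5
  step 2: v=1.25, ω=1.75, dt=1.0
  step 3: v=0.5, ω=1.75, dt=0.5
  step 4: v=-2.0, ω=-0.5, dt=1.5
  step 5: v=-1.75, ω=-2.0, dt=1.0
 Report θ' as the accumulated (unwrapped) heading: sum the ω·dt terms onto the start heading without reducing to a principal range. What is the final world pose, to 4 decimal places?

step 1: θ'=1.0118 (R=0.8333) → pose (-3.5092, 2.8630, 1.0118)
step 2: θ'=2.7618 (R=0.7143) → pose (-3.8499, 3.9052, 2.7618)
step 3: θ'=3.6368 (R=0.2857) → pose (-4.0916, 3.8912, 3.6368)
step 4: θ'=2.8868 (R=4.0000) → pose (-1.1826, 4.2426, 2.8868)
step 5: θ'=0.8868 (R=0.8750) → pose (-0.7250, 2.8429, 0.8868)

(-0.7250, 2.8429, 0.8868)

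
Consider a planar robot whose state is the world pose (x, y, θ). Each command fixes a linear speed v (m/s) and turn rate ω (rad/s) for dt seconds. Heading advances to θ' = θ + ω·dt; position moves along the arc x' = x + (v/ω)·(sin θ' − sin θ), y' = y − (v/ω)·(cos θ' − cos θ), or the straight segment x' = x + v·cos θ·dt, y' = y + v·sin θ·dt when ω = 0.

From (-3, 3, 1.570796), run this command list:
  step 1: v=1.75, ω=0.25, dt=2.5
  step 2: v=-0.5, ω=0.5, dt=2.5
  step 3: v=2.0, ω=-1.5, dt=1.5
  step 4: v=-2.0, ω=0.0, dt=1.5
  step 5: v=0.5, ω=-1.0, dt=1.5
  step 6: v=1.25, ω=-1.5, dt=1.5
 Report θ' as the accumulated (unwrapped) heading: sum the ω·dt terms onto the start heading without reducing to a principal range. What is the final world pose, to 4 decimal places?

(-5.1244, 4.5008, -2.5542)

step 1: θ'=2.1958 (R=7.0000) → pose (-4.3233, 7.0957, 2.1958)
step 2: θ'=3.4458 (R=-1.0000) → pose (-3.2128, 6.7267, 3.4458)
step 3: θ'=1.1958 (R=-1.3333) → pose (-4.8528, 8.4872, 1.1958)
step 4: θ'=1.1958 (straight) → pose (-5.9516, 5.6956, 1.1958)
step 5: θ'=-0.3042 (R=-0.5000) → pose (-5.3366, 5.9896, -0.3042)
step 6: θ'=-2.5542 (R=-0.8333) → pose (-5.1244, 4.5008, -2.5542)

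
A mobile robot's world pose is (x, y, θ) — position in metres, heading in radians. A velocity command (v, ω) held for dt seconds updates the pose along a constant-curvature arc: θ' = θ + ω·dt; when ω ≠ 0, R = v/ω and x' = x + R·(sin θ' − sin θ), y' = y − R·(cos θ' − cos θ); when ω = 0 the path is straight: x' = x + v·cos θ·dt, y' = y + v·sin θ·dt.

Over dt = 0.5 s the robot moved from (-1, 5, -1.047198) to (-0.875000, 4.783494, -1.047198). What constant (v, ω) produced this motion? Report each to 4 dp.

v = 0.5000, ω = 0.0000

Δθ = -1.047198 − -1.047198 = 0.000000
ω = Δθ/dt = 0.000000/0.5 = 0.0000
ω = 0 → v = (Δx·cos θ + Δy·sin θ)/dt = 0.5000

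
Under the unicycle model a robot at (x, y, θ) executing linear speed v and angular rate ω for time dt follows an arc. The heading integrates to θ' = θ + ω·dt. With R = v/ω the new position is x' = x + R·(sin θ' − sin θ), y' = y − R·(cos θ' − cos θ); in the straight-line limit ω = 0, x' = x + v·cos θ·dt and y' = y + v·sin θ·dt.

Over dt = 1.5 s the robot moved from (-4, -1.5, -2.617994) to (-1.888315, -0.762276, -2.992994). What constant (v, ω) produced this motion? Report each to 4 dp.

Δθ = -2.992994 − -2.617994 = -0.375000
ω = Δθ/dt = -0.375000/1.5 = -0.2500
R = Δx/(sin θ' − sin θ) = 6.0000
v = R·ω = 6.0000·-0.2500 = -1.5000

v = -1.5000, ω = -0.2500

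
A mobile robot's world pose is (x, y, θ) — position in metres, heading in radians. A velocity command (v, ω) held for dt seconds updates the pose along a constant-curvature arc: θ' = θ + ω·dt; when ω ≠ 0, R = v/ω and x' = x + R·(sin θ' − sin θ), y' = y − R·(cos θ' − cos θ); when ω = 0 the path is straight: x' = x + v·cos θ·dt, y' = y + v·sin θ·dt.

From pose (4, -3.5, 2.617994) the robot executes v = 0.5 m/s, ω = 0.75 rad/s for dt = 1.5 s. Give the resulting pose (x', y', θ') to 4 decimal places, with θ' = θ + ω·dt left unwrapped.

θ' = 2.6180 + 0.75·1.5 = 3.7430
R = v/ω = 0.5/0.75 = 0.6667
x' = 4 + 0.6667·(sin 3.7430 − sin 2.6180) = 3.2895
y' = -3.5 − 0.6667·(cos 3.7430 − cos 2.6180) = -3.5277

(3.2895, -3.5277, 3.7430)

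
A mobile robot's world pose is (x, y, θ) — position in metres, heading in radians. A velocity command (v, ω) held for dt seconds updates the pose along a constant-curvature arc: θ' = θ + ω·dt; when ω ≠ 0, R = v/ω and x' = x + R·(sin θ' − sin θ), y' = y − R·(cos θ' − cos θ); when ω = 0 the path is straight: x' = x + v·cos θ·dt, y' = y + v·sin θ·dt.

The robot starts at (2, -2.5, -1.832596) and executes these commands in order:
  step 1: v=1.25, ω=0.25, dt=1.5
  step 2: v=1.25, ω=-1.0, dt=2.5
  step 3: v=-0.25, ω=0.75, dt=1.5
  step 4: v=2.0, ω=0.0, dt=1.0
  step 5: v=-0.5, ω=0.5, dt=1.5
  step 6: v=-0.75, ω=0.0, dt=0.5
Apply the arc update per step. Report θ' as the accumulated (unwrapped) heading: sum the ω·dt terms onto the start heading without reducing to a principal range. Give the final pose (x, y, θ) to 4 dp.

(-1.1006, -5.2640, -2.0826)

step 1: θ'=-1.4576 (R=5.0000) → pose (1.8616, -4.3589, -1.4576)
step 2: θ'=-3.9576 (R=-1.2500) → pose (-0.2909, -5.3565, -3.9576)
step 3: θ'=-2.8326 (R=-0.3333) → pose (0.0533, -5.4457, -2.8326)
step 4: θ'=-2.8326 (straight) → pose (-1.8520, -6.0539, -2.8326)
step 5: θ'=-2.0826 (R=-1.0000) → pose (-1.2842, -5.5910, -2.0826)
step 6: θ'=-2.0826 (straight) → pose (-1.1006, -5.2640, -2.0826)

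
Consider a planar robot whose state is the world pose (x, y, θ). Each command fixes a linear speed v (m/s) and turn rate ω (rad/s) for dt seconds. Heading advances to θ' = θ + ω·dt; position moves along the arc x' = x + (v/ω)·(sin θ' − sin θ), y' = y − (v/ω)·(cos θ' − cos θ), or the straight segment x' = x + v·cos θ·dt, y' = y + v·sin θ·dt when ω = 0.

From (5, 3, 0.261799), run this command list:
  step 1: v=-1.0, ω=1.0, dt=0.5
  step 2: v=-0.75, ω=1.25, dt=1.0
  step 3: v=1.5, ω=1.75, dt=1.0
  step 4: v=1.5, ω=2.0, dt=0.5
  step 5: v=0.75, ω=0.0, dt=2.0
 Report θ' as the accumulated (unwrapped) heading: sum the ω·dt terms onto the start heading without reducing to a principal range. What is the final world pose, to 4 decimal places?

(2.9277, 0.2535, 4.7618)

step 1: θ'=0.7618 (R=-1.0000) → pose (4.5686, 2.7577, 0.7618)
step 2: θ'=2.0118 (R=-0.6000) → pose (4.4401, 2.0674, 2.0118)
step 3: θ'=3.7618 (R=0.8571) → pose (3.1668, 2.3990, 3.7618)
step 4: θ'=4.7618 (R=0.7500) → pose (2.8536, 1.7517, 4.7618)
step 5: θ'=4.7618 (straight) → pose (2.9277, 0.2535, 4.7618)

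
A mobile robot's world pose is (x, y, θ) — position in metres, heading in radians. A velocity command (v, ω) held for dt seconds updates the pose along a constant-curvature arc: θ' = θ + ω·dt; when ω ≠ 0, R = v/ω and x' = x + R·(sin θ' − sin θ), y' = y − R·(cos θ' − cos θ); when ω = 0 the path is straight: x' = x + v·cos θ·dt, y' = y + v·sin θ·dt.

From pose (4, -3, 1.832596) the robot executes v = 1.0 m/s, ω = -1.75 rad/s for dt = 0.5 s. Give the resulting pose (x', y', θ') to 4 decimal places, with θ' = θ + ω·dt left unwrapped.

θ' = 1.8326 + -1.75·0.5 = 0.9576
R = v/ω = 1.0/-1.75 = -0.5714
x' = 4 + -0.5714·(sin 0.9576 − sin 1.8326) = 4.0846
y' = -3 − -0.5714·(cos 0.9576 − cos 1.8326) = -2.5233

(4.0846, -2.5233, 0.9576)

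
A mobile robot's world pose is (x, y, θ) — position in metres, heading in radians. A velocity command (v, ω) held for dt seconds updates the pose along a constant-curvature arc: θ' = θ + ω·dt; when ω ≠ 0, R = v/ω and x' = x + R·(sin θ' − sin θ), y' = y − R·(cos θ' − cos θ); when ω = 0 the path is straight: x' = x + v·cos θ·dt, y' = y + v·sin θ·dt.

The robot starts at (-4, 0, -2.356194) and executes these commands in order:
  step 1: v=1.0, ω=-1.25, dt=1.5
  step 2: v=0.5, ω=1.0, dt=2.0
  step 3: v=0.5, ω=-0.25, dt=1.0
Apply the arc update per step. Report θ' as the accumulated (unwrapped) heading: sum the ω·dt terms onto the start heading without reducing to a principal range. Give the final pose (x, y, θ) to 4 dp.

(-6.4656, -0.0819, -2.4812)

step 1: θ'=-4.2312 (R=-0.8000) → pose (-5.2748, 0.1954, -4.2312)
step 2: θ'=-2.2312 (R=0.5000) → pose (-6.1129, 0.2707, -2.2312)
step 3: θ'=-2.4812 (R=-2.0000) → pose (-6.4656, -0.0819, -2.4812)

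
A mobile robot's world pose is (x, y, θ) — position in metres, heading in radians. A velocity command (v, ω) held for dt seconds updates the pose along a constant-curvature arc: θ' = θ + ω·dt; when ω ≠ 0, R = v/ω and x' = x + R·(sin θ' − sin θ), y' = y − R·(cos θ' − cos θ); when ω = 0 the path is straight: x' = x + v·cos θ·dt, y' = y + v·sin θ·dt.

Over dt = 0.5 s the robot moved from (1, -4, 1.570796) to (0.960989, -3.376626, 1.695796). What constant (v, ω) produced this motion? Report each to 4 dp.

Δθ = 1.695796 − 1.570796 = 0.125000
ω = Δθ/dt = 0.125000/0.5 = 0.2500
R = −Δy/(cos θ' − cos θ) = 5.0000
v = R·ω = 5.0000·0.2500 = 1.2500

v = 1.2500, ω = 0.2500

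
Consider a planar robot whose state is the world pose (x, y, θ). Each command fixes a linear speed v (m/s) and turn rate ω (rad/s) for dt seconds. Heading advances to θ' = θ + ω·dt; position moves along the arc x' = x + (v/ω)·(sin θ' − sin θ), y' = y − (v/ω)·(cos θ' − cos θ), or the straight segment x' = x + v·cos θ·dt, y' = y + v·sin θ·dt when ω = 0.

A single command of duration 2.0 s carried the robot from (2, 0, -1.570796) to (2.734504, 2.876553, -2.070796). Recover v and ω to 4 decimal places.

v = -1.5000, ω = -0.2500

Δθ = -2.070796 − -1.570796 = -0.500000
ω = Δθ/dt = -0.500000/2.0 = -0.2500
R = −Δy/(cos θ' − cos θ) = 6.0000
v = R·ω = 6.0000·-0.2500 = -1.5000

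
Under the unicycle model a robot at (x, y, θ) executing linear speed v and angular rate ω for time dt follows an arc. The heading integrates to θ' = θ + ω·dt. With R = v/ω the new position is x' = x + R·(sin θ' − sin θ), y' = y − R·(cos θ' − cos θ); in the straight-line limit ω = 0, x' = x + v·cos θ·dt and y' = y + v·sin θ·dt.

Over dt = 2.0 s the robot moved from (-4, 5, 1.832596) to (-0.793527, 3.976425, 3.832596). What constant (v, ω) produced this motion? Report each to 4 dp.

v = -2.0000, ω = 1.0000

Δθ = 3.832596 − 1.832596 = 2.000000
ω = Δθ/dt = 2.000000/2.0 = 1.0000
R = Δx/(sin θ' − sin θ) = -2.0000
v = R·ω = -2.0000·1.0000 = -2.0000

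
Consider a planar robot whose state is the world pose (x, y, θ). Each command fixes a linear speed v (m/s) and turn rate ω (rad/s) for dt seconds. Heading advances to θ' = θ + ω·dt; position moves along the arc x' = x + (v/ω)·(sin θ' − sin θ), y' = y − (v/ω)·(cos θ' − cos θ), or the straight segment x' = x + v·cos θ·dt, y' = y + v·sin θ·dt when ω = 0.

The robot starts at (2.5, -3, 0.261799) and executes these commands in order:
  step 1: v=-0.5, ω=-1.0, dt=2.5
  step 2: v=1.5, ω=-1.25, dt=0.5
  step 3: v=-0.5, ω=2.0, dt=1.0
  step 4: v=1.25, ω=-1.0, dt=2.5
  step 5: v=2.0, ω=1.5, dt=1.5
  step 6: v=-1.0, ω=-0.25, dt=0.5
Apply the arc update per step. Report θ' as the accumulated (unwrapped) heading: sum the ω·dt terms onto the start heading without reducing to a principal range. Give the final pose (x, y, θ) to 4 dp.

(-1.4198, -5.6763, -1.2382)

step 1: θ'=-2.2382 (R=0.5000) → pose (1.9779, -2.2076, -2.2382)
step 2: θ'=-2.8632 (R=-1.2000) → pose (1.3651, -2.6186, -2.8632)
step 3: θ'=-0.8632 (R=-0.2500) → pose (1.4864, -2.2157, -0.8632)
step 4: θ'=-3.3632 (R=-1.2500) → pose (0.2618, -4.2477, -3.3632)
step 5: θ'=-1.1132 (R=1.3333) → pose (-1.2275, -6.1375, -1.1132)
step 6: θ'=-1.2382 (R=4.0000) → pose (-1.4198, -5.6763, -1.2382)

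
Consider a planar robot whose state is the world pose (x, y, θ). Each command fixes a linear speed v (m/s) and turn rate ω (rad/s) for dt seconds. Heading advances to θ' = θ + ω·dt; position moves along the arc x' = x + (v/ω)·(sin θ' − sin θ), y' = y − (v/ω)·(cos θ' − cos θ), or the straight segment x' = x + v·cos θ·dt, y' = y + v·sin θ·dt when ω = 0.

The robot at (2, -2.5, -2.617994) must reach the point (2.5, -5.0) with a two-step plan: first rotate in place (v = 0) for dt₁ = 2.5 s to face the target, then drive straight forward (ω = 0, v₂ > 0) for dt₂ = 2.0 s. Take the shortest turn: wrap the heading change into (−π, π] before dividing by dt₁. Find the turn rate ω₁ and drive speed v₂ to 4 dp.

ω₁ = 0.4978, v₂ = 1.2748

heading to target = atan2(-5−-2.5, 2.5−2) = -1.3734
Δθ = wrap(-1.3734 − -2.6180) = 1.2446; ω₁ = Δθ/dt₁ = 0.4978
distance = √((2.5−2)² + (-5−-2.5)²) = 2.5495; v₂ = distance/dt₂ = 1.2748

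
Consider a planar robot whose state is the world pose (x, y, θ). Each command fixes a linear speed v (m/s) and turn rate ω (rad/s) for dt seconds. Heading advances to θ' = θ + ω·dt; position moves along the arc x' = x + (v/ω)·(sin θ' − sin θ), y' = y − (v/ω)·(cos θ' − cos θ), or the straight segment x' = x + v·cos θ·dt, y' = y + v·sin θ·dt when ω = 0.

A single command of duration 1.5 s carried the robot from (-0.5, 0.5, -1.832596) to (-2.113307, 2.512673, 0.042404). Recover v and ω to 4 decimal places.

v = -2.0000, ω = 1.2500

Δθ = 0.042404 − -1.832596 = 1.875000
ω = Δθ/dt = 1.875000/1.5 = 1.2500
R = −Δy/(cos θ' − cos θ) = -1.6000
v = R·ω = -1.6000·1.2500 = -2.0000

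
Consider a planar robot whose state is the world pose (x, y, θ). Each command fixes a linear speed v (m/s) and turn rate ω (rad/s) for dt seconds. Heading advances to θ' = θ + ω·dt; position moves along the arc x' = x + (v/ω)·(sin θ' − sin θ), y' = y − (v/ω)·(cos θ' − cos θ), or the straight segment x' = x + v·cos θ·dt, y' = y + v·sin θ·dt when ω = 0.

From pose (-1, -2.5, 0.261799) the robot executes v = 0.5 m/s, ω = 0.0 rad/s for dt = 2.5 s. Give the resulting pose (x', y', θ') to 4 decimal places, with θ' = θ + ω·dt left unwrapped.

(0.2074, -2.1765, 0.2618)

θ' = 0.2618 + 0.0·2.5 = 0.2618
ω = 0 → straight: x' = -1 + 0.5·cos(0.2618)·2.5 = 0.2074
y' = -2.5 + 0.5·sin(0.2618)·2.5 = -2.1765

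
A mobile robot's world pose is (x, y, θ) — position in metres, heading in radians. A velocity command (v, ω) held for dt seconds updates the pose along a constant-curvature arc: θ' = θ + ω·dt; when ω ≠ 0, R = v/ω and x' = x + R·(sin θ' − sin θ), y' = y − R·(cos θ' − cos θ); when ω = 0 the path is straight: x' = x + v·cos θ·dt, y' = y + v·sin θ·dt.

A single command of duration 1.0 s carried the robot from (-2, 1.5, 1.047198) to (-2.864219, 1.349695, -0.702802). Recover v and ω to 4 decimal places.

Δθ = -0.702802 − 1.047198 = -1.750000
ω = Δθ/dt = -1.750000/1.0 = -1.7500
R = Δx/(sin θ' − sin θ) = 0.5714
v = R·ω = 0.5714·-1.7500 = -1.0000

v = -1.0000, ω = -1.7500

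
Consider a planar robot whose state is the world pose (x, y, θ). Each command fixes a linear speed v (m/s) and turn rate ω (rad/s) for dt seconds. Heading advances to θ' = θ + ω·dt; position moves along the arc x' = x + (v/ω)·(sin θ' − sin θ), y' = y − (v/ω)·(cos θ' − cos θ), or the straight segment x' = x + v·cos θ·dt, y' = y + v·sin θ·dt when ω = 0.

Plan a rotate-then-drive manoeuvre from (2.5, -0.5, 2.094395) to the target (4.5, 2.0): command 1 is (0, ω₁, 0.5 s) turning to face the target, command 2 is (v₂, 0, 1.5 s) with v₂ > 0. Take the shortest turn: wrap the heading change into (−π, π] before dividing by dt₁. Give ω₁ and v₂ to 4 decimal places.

ω₁ = -2.3967, v₂ = 2.1344

heading to target = atan2(2−-0.5, 4.5−2.5) = 0.8961
Δθ = wrap(0.8961 − 2.0944) = -1.1983; ω₁ = Δθ/dt₁ = -2.3967
distance = √((4.5−2.5)² + (2−-0.5)²) = 3.2016; v₂ = distance/dt₂ = 2.1344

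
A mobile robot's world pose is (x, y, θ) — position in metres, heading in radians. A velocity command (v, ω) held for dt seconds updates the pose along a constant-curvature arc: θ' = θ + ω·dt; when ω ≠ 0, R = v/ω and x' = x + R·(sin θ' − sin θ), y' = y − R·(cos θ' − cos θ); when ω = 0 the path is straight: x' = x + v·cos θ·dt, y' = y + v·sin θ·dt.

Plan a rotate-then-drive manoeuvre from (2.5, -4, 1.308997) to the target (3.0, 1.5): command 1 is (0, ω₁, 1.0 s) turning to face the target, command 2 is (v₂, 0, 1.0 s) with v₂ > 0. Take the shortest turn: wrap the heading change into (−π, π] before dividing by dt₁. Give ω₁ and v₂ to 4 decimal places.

heading to target = atan2(1.5−-4, 3−2.5) = 1.4801
Δθ = wrap(1.4801 − 1.3090) = 0.1711; ω₁ = Δθ/dt₁ = 0.1711
distance = √((3−2.5)² + (1.5−-4)²) = 5.5227; v₂ = distance/dt₂ = 5.5227

ω₁ = 0.1711, v₂ = 5.5227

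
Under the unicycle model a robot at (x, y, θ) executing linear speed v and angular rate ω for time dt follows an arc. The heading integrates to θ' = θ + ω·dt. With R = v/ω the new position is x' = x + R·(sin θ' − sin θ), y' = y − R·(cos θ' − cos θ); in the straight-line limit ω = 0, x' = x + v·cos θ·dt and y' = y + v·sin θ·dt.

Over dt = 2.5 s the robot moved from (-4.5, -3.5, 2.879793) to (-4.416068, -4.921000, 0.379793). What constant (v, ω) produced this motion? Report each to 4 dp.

Δθ = 0.379793 − 2.879793 = -2.500000
ω = Δθ/dt = -2.500000/2.5 = -1.0000
R = −Δy/(cos θ' − cos θ) = 0.7500
v = R·ω = 0.7500·-1.0000 = -0.7500

v = -0.7500, ω = -1.0000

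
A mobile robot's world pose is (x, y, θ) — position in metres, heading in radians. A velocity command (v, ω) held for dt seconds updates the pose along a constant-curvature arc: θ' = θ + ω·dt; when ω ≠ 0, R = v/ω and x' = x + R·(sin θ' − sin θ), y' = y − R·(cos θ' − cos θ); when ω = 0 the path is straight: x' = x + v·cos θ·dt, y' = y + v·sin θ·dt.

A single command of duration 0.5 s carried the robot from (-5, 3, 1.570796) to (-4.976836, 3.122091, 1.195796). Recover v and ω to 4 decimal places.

v = 0.2500, ω = -0.7500

Δθ = 1.195796 − 1.570796 = -0.375000
ω = Δθ/dt = -0.375000/0.5 = -0.7500
R = −Δy/(cos θ' − cos θ) = -0.3333
v = R·ω = -0.3333·-0.7500 = 0.2500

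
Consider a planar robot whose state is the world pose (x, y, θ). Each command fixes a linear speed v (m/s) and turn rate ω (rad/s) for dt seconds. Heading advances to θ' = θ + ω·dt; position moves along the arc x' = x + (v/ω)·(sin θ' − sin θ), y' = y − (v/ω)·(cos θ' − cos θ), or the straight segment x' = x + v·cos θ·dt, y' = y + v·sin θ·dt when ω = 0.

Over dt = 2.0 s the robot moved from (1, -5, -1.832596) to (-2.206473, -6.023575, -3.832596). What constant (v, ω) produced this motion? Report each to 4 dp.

v = 2.0000, ω = -1.0000

Δθ = -3.832596 − -1.832596 = -2.000000
ω = Δθ/dt = -2.000000/2.0 = -1.0000
R = Δx/(sin θ' − sin θ) = -2.0000
v = R·ω = -2.0000·-1.0000 = 2.0000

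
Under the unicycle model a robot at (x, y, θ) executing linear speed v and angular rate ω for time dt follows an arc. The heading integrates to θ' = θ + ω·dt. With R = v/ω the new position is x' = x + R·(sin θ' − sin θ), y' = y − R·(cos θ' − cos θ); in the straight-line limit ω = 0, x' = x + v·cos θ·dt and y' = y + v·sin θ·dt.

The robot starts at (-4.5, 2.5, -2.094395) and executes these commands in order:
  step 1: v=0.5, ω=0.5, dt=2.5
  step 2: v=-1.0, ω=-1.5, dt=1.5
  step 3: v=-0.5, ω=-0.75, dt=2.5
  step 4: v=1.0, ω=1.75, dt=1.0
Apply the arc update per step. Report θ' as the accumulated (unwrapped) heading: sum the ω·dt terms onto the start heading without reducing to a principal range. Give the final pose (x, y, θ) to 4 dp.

step 1: θ'=-0.8444 (R=1.0000) → pose (-4.3815, 1.3358, -0.8444)
step 2: θ'=-3.0944 (R=0.6667) → pose (-3.9146, 2.4445, -3.0944)
step 3: θ'=-4.9694 (R=0.6667) → pose (-3.2384, 1.6091, -4.9694)
step 4: θ'=-3.2194 (R=0.5714) → pose (-3.7466, 2.3241, -3.2194)

(-3.7466, 2.3241, -3.2194)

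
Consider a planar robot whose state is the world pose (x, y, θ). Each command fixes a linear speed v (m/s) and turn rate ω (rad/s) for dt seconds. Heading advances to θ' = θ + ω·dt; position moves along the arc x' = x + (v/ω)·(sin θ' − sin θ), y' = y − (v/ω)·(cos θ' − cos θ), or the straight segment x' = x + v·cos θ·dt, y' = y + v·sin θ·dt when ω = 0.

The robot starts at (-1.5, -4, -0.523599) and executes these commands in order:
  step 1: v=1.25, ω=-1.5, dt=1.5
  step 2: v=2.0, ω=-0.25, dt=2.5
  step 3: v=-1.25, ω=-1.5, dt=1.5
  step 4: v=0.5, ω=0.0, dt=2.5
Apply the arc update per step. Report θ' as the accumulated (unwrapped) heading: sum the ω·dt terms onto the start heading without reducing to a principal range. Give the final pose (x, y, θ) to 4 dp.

(-5.2395, -6.5081, -5.6486)

step 1: θ'=-2.7736 (R=-0.8333) → pose (-1.6169, -5.4992, -2.7736)
step 2: θ'=-3.3986 (R=-8.0000) → pose (-6.5283, -5.7721, -3.3986)
step 3: θ'=-5.6486 (R=0.8333) → pose (-6.2461, -7.2491, -5.6486)
step 4: θ'=-5.6486 (straight) → pose (-5.2395, -6.5081, -5.6486)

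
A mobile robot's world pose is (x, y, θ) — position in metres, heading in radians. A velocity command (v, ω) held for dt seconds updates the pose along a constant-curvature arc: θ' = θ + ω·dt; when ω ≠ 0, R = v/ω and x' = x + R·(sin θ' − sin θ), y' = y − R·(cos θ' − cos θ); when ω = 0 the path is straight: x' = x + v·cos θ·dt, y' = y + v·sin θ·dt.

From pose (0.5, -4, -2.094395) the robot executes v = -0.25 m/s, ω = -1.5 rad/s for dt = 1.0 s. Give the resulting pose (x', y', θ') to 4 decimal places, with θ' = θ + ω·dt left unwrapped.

θ' = -2.0944 + -1.5·1.0 = -3.5944
R = v/ω = -0.25/-1.5 = 0.1667
x' = 0.5 + 0.1667·(sin -3.5944 − sin -2.0944) = 0.7173
y' = -4 − 0.1667·(cos -3.5944 − cos -2.0944) = -3.9335

(0.7173, -3.9335, -3.5944)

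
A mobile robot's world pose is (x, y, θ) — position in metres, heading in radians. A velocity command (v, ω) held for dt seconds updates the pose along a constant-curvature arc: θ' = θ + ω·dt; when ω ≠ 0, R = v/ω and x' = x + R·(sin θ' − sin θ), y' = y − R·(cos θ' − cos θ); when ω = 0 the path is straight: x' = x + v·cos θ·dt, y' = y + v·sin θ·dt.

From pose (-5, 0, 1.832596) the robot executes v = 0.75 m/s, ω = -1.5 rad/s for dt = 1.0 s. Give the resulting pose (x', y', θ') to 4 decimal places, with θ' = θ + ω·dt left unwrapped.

(-4.6803, 0.6020, 0.3326)

θ' = 1.8326 + -1.5·1.0 = 0.3326
R = v/ω = 0.75/-1.5 = -0.5000
x' = -5 + -0.5000·(sin 0.3326 − sin 1.8326) = -4.6803
y' = 0 − -0.5000·(cos 0.3326 − cos 1.8326) = 0.6020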